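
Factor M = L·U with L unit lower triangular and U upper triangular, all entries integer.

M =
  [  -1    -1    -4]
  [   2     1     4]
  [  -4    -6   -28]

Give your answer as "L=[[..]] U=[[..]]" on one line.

  row1 -= -2·row0 → [0,-1,-4]
  row2 -= 4·row0 → [0,-2,-12]
  row2 -= 2·row1 → [0,0,-4]

L=[[1,0,0],[-2,1,0],[4,2,1]] U=[[-1,-1,-4],[0,-1,-4],[0,0,-4]]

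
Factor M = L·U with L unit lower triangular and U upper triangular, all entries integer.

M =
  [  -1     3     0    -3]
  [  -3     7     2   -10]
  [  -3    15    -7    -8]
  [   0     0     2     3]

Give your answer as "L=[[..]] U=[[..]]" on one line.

L=[[1,0,0,0],[3,1,0,0],[3,-3,1,0],[0,0,-2,1]] U=[[-1,3,0,-3],[0,-2,2,-1],[0,0,-1,-2],[0,0,0,-1]]

  row1 -= 3·row0 → [0,-2,2,-1]
  row2 -= 3·row0 → [0,6,-7,1]
  row3 -= 0·row0 → [0,0,2,3]
  row2 -= -3·row1 → [0,0,-1,-2]
  row3 -= 0·row1 → [0,0,2,3]
  row3 -= -2·row2 → [0,0,0,-1]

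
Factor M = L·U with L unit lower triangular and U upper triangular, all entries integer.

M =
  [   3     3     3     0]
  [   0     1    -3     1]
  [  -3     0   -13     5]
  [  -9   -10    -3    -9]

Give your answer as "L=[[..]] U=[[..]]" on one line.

  R1 -= 0·R0 → [0,1,-3,1]
  R2 -= -1·R0 → [0,3,-10,5]
  R3 -= -3·R0 → [0,-1,6,-9]
  R2 -= 3·R1 → [0,0,-1,2]
  R3 -= -1·R1 → [0,0,3,-8]
  R3 -= -3·R2 → [0,0,0,-2]

L=[[1,0,0,0],[0,1,0,0],[-1,3,1,0],[-3,-1,-3,1]] U=[[3,3,3,0],[0,1,-3,1],[0,0,-1,2],[0,0,0,-2]]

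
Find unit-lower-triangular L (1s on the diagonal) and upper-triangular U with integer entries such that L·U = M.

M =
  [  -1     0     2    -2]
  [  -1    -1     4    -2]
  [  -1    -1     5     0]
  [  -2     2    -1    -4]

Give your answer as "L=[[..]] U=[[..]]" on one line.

L=[[1,0,0,0],[1,1,0,0],[1,1,1,0],[2,-2,-1,1]] U=[[-1,0,2,-2],[0,-1,2,0],[0,0,1,2],[0,0,0,2]]

  R1 -= 1·R0 → [0,-1,2,0]
  R2 -= 1·R0 → [0,-1,3,2]
  R3 -= 2·R0 → [0,2,-5,0]
  R2 -= 1·R1 → [0,0,1,2]
  R3 -= -2·R1 → [0,0,-1,0]
  R3 -= -1·R2 → [0,0,0,2]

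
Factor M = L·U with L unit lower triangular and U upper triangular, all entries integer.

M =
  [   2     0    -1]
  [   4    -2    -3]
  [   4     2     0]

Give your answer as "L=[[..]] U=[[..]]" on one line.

L=[[1,0,0],[2,1,0],[2,-1,1]] U=[[2,0,-1],[0,-2,-1],[0,0,1]]

  r1 -= 2·r0 → [0,-2,-1]
  r2 -= 2·r0 → [0,2,2]
  r2 -= -1·r1 → [0,0,1]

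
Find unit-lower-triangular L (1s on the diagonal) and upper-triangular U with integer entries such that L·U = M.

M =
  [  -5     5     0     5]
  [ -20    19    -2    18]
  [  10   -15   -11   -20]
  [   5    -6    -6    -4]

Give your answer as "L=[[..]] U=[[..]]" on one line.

L=[[1,0,0,0],[4,1,0,0],[-2,5,1,0],[-1,1,4,1]] U=[[-5,5,0,5],[0,-1,-2,-2],[0,0,-1,0],[0,0,0,3]]

  row1 -= 4·row0 → [0,-1,-2,-2]
  row2 -= -2·row0 → [0,-5,-11,-10]
  row3 -= -1·row0 → [0,-1,-6,1]
  row2 -= 5·row1 → [0,0,-1,0]
  row3 -= 1·row1 → [0,0,-4,3]
  row3 -= 4·row2 → [0,0,0,3]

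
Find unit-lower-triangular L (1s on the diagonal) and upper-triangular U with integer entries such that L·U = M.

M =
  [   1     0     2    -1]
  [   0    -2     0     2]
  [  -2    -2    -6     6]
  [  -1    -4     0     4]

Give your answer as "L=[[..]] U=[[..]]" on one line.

  R1 -= 0·R0 → [0,-2,0,2]
  R2 -= -2·R0 → [0,-2,-2,4]
  R3 -= -1·R0 → [0,-4,2,3]
  R2 -= 1·R1 → [0,0,-2,2]
  R3 -= 2·R1 → [0,0,2,-1]
  R3 -= -1·R2 → [0,0,0,1]

L=[[1,0,0,0],[0,1,0,0],[-2,1,1,0],[-1,2,-1,1]] U=[[1,0,2,-1],[0,-2,0,2],[0,0,-2,2],[0,0,0,1]]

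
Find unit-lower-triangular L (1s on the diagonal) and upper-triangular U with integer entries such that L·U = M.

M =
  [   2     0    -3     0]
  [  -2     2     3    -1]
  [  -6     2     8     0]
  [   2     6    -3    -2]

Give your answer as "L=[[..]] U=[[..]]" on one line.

L=[[1,0,0,0],[-1,1,0,0],[-3,1,1,0],[1,3,0,1]] U=[[2,0,-3,0],[0,2,0,-1],[0,0,-1,1],[0,0,0,1]]

  R1 -= -1·R0 → [0,2,0,-1]
  R2 -= -3·R0 → [0,2,-1,0]
  R3 -= 1·R0 → [0,6,0,-2]
  R2 -= 1·R1 → [0,0,-1,1]
  R3 -= 3·R1 → [0,0,0,1]
  R3 -= 0·R2 → [0,0,0,1]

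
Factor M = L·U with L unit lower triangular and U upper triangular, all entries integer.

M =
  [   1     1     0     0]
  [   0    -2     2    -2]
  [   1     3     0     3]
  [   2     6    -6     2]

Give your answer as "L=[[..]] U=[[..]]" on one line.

L=[[1,0,0,0],[0,1,0,0],[1,-1,1,0],[2,-2,-1,1]] U=[[1,1,0,0],[0,-2,2,-2],[0,0,2,1],[0,0,0,-1]]

  R1 -= 0·R0 → [0,-2,2,-2]
  R2 -= 1·R0 → [0,2,0,3]
  R3 -= 2·R0 → [0,4,-6,2]
  R2 -= -1·R1 → [0,0,2,1]
  R3 -= -2·R1 → [0,0,-2,-2]
  R3 -= -1·R2 → [0,0,0,-1]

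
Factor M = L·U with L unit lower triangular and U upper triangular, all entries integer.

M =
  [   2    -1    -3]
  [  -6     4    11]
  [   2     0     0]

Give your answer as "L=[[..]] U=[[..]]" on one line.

L=[[1,0,0],[-3,1,0],[1,1,1]] U=[[2,-1,-3],[0,1,2],[0,0,1]]

  row1 -= -3·row0 → [0,1,2]
  row2 -= 1·row0 → [0,1,3]
  row2 -= 1·row1 → [0,0,1]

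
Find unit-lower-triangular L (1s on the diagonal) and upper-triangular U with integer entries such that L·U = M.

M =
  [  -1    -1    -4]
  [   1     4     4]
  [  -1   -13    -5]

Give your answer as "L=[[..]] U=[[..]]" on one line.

L=[[1,0,0],[-1,1,0],[1,-4,1]] U=[[-1,-1,-4],[0,3,0],[0,0,-1]]

  R1 -= -1·R0 → [0,3,0]
  R2 -= 1·R0 → [0,-12,-1]
  R2 -= -4·R1 → [0,0,-1]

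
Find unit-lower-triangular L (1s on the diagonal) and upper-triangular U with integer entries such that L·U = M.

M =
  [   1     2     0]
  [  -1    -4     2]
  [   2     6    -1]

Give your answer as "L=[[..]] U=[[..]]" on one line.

L=[[1,0,0],[-1,1,0],[2,-1,1]] U=[[1,2,0],[0,-2,2],[0,0,1]]

  r1 -= -1·r0 → [0,-2,2]
  r2 -= 2·r0 → [0,2,-1]
  r2 -= -1·r1 → [0,0,1]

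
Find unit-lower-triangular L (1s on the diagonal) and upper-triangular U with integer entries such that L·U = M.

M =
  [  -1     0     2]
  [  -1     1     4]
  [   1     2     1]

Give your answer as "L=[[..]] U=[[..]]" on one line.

  r1 -= 1·r0 → [0,1,2]
  r2 -= -1·r0 → [0,2,3]
  r2 -= 2·r1 → [0,0,-1]

L=[[1,0,0],[1,1,0],[-1,2,1]] U=[[-1,0,2],[0,1,2],[0,0,-1]]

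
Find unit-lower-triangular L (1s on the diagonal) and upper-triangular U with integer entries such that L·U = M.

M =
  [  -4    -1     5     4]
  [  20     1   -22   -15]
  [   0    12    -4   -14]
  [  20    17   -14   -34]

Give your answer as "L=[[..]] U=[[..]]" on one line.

L=[[1,0,0,0],[-5,1,0,0],[0,-3,1,0],[-5,-3,4,1]] U=[[-4,-1,5,4],[0,-4,3,5],[0,0,5,1],[0,0,0,-3]]

  R1 -= -5·R0 → [0,-4,3,5]
  R2 -= 0·R0 → [0,12,-4,-14]
  R3 -= -5·R0 → [0,12,11,-14]
  R2 -= -3·R1 → [0,0,5,1]
  R3 -= -3·R1 → [0,0,20,1]
  R3 -= 4·R2 → [0,0,0,-3]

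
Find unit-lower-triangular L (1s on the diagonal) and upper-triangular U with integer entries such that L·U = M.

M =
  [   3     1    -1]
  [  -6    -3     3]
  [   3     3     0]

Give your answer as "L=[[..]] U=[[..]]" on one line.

L=[[1,0,0],[-2,1,0],[1,-2,1]] U=[[3,1,-1],[0,-1,1],[0,0,3]]

  R1 -= -2·R0 → [0,-1,1]
  R2 -= 1·R0 → [0,2,1]
  R2 -= -2·R1 → [0,0,3]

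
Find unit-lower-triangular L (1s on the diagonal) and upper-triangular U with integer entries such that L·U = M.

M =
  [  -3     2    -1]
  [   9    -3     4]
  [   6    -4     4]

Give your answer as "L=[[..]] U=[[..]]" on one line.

  r1 -= -3·r0 → [0,3,1]
  r2 -= -2·r0 → [0,0,2]
  r2 -= 0·r1 → [0,0,2]

L=[[1,0,0],[-3,1,0],[-2,0,1]] U=[[-3,2,-1],[0,3,1],[0,0,2]]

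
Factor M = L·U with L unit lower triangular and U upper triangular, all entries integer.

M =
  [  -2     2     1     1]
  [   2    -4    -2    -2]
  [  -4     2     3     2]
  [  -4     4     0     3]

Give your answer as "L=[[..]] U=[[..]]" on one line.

L=[[1,0,0,0],[-1,1,0,0],[2,1,1,0],[2,0,-1,1]] U=[[-2,2,1,1],[0,-2,-1,-1],[0,0,2,1],[0,0,0,2]]

  r1 -= -1·r0 → [0,-2,-1,-1]
  r2 -= 2·r0 → [0,-2,1,0]
  r3 -= 2·r0 → [0,0,-2,1]
  r2 -= 1·r1 → [0,0,2,1]
  r3 -= 0·r1 → [0,0,-2,1]
  r3 -= -1·r2 → [0,0,0,2]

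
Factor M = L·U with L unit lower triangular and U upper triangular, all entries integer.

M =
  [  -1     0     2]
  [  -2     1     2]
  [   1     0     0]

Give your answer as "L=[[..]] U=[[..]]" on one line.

  r1 -= 2·r0 → [0,1,-2]
  r2 -= -1·r0 → [0,0,2]
  r2 -= 0·r1 → [0,0,2]

L=[[1,0,0],[2,1,0],[-1,0,1]] U=[[-1,0,2],[0,1,-2],[0,0,2]]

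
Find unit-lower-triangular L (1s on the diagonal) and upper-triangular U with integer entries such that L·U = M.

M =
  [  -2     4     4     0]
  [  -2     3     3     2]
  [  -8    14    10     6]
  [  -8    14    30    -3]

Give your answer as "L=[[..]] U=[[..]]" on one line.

  R1 -= 1·R0 → [0,-1,-1,2]
  R2 -= 4·R0 → [0,-2,-6,6]
  R3 -= 4·R0 → [0,-2,14,-3]
  R2 -= 2·R1 → [0,0,-4,2]
  R3 -= 2·R1 → [0,0,16,-7]
  R3 -= -4·R2 → [0,0,0,1]

L=[[1,0,0,0],[1,1,0,0],[4,2,1,0],[4,2,-4,1]] U=[[-2,4,4,0],[0,-1,-1,2],[0,0,-4,2],[0,0,0,1]]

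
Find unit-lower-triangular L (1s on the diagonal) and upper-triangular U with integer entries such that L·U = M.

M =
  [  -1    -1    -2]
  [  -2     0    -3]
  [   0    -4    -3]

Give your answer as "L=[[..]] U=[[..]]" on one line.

L=[[1,0,0],[2,1,0],[0,-2,1]] U=[[-1,-1,-2],[0,2,1],[0,0,-1]]

  row1 -= 2·row0 → [0,2,1]
  row2 -= 0·row0 → [0,-4,-3]
  row2 -= -2·row1 → [0,0,-1]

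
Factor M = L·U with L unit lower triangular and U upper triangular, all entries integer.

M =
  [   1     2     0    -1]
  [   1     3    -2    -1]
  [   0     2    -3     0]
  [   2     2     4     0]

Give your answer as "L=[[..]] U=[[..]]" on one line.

L=[[1,0,0,0],[1,1,0,0],[0,2,1,0],[2,-2,0,1]] U=[[1,2,0,-1],[0,1,-2,0],[0,0,1,0],[0,0,0,2]]

  r1 -= 1·r0 → [0,1,-2,0]
  r2 -= 0·r0 → [0,2,-3,0]
  r3 -= 2·r0 → [0,-2,4,2]
  r2 -= 2·r1 → [0,0,1,0]
  r3 -= -2·r1 → [0,0,0,2]
  r3 -= 0·r2 → [0,0,0,2]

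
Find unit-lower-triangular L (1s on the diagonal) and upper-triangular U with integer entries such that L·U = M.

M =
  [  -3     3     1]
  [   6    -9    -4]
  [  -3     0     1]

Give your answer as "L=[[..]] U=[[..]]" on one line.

  R1 -= -2·R0 → [0,-3,-2]
  R2 -= 1·R0 → [0,-3,0]
  R2 -= 1·R1 → [0,0,2]

L=[[1,0,0],[-2,1,0],[1,1,1]] U=[[-3,3,1],[0,-3,-2],[0,0,2]]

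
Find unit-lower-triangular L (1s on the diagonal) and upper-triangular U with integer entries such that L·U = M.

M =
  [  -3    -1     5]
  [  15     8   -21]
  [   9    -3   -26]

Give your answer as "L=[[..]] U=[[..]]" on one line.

  R1 -= -5·R0 → [0,3,4]
  R2 -= -3·R0 → [0,-6,-11]
  R2 -= -2·R1 → [0,0,-3]

L=[[1,0,0],[-5,1,0],[-3,-2,1]] U=[[-3,-1,5],[0,3,4],[0,0,-3]]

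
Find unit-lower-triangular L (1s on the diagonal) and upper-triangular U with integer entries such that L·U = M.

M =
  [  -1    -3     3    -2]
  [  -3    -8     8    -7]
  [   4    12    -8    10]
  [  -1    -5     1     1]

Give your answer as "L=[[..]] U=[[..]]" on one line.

L=[[1,0,0,0],[3,1,0,0],[-4,0,1,0],[1,-2,-1,1]] U=[[-1,-3,3,-2],[0,1,-1,-1],[0,0,4,2],[0,0,0,3]]

  row1 -= 3·row0 → [0,1,-1,-1]
  row2 -= -4·row0 → [0,0,4,2]
  row3 -= 1·row0 → [0,-2,-2,3]
  row2 -= 0·row1 → [0,0,4,2]
  row3 -= -2·row1 → [0,0,-4,1]
  row3 -= -1·row2 → [0,0,0,3]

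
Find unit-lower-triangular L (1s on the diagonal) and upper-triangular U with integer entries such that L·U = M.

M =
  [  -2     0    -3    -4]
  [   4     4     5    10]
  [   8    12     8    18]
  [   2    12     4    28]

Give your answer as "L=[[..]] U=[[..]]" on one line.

  row1 -= -2·row0 → [0,4,-1,2]
  row2 -= -4·row0 → [0,12,-4,2]
  row3 -= -1·row0 → [0,12,1,24]
  row2 -= 3·row1 → [0,0,-1,-4]
  row3 -= 3·row1 → [0,0,4,18]
  row3 -= -4·row2 → [0,0,0,2]

L=[[1,0,0,0],[-2,1,0,0],[-4,3,1,0],[-1,3,-4,1]] U=[[-2,0,-3,-4],[0,4,-1,2],[0,0,-1,-4],[0,0,0,2]]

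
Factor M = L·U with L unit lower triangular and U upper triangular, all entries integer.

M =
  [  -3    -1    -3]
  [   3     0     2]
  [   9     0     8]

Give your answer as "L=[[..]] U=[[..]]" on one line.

L=[[1,0,0],[-1,1,0],[-3,3,1]] U=[[-3,-1,-3],[0,-1,-1],[0,0,2]]

  row1 -= -1·row0 → [0,-1,-1]
  row2 -= -3·row0 → [0,-3,-1]
  row2 -= 3·row1 → [0,0,2]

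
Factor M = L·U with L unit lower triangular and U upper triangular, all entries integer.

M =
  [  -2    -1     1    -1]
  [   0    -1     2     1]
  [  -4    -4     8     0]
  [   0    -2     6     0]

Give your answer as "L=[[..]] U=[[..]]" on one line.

  row1 -= 0·row0 → [0,-1,2,1]
  row2 -= 2·row0 → [0,-2,6,2]
  row3 -= 0·row0 → [0,-2,6,0]
  row2 -= 2·row1 → [0,0,2,0]
  row3 -= 2·row1 → [0,0,2,-2]
  row3 -= 1·row2 → [0,0,0,-2]

L=[[1,0,0,0],[0,1,0,0],[2,2,1,0],[0,2,1,1]] U=[[-2,-1,1,-1],[0,-1,2,1],[0,0,2,0],[0,0,0,-2]]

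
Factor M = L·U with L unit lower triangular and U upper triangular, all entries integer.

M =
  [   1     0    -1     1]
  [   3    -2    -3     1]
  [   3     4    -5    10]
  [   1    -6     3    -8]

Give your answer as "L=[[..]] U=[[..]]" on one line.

  row1 -= 3·row0 → [0,-2,0,-2]
  row2 -= 3·row0 → [0,4,-2,7]
  row3 -= 1·row0 → [0,-6,4,-9]
  row2 -= -2·row1 → [0,0,-2,3]
  row3 -= 3·row1 → [0,0,4,-3]
  row3 -= -2·row2 → [0,0,0,3]

L=[[1,0,0,0],[3,1,0,0],[3,-2,1,0],[1,3,-2,1]] U=[[1,0,-1,1],[0,-2,0,-2],[0,0,-2,3],[0,0,0,3]]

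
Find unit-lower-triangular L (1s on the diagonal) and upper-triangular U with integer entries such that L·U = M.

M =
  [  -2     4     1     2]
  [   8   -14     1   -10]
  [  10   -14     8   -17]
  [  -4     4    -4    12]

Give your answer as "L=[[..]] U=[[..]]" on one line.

L=[[1,0,0,0],[-4,1,0,0],[-5,3,1,0],[2,-2,-2,1]] U=[[-2,4,1,2],[0,2,5,-2],[0,0,-2,-1],[0,0,0,2]]

  row1 -= -4·row0 → [0,2,5,-2]
  row2 -= -5·row0 → [0,6,13,-7]
  row3 -= 2·row0 → [0,-4,-6,8]
  row2 -= 3·row1 → [0,0,-2,-1]
  row3 -= -2·row1 → [0,0,4,4]
  row3 -= -2·row2 → [0,0,0,2]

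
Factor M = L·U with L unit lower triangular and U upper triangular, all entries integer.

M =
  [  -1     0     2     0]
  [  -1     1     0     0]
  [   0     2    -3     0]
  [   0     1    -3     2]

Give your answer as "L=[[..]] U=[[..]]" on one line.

L=[[1,0,0,0],[1,1,0,0],[0,2,1,0],[0,1,-1,1]] U=[[-1,0,2,0],[0,1,-2,0],[0,0,1,0],[0,0,0,2]]

  r1 -= 1·r0 → [0,1,-2,0]
  r2 -= 0·r0 → [0,2,-3,0]
  r3 -= 0·r0 → [0,1,-3,2]
  r2 -= 2·r1 → [0,0,1,0]
  r3 -= 1·r1 → [0,0,-1,2]
  r3 -= -1·r2 → [0,0,0,2]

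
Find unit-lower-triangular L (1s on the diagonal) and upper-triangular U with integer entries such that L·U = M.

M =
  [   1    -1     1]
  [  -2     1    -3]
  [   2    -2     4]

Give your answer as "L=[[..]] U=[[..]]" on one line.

L=[[1,0,0],[-2,1,0],[2,0,1]] U=[[1,-1,1],[0,-1,-1],[0,0,2]]

  R1 -= -2·R0 → [0,-1,-1]
  R2 -= 2·R0 → [0,0,2]
  R2 -= 0·R1 → [0,0,2]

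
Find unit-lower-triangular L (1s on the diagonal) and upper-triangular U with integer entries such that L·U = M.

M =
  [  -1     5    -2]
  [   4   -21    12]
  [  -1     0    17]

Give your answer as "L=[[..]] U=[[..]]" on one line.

  R1 -= -4·R0 → [0,-1,4]
  R2 -= 1·R0 → [0,-5,19]
  R2 -= 5·R1 → [0,0,-1]

L=[[1,0,0],[-4,1,0],[1,5,1]] U=[[-1,5,-2],[0,-1,4],[0,0,-1]]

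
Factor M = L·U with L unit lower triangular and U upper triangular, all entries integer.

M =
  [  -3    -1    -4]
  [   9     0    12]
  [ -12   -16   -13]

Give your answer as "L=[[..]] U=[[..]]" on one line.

L=[[1,0,0],[-3,1,0],[4,4,1]] U=[[-3,-1,-4],[0,-3,0],[0,0,3]]

  r1 -= -3·r0 → [0,-3,0]
  r2 -= 4·r0 → [0,-12,3]
  r2 -= 4·r1 → [0,0,3]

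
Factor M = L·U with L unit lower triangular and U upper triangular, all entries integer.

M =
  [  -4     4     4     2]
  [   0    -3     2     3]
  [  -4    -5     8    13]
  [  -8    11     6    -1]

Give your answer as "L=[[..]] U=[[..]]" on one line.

  R1 -= 0·R0 → [0,-3,2,3]
  R2 -= 1·R0 → [0,-9,4,11]
  R3 -= 2·R0 → [0,3,-2,-5]
  R2 -= 3·R1 → [0,0,-2,2]
  R3 -= -1·R1 → [0,0,0,-2]
  R3 -= 0·R2 → [0,0,0,-2]

L=[[1,0,0,0],[0,1,0,0],[1,3,1,0],[2,-1,0,1]] U=[[-4,4,4,2],[0,-3,2,3],[0,0,-2,2],[0,0,0,-2]]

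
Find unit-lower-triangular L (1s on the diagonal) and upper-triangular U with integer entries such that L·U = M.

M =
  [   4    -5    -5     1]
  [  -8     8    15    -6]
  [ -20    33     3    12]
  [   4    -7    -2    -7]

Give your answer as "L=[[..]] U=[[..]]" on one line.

  row1 -= -2·row0 → [0,-2,5,-4]
  row2 -= -5·row0 → [0,8,-22,17]
  row3 -= 1·row0 → [0,-2,3,-8]
  row2 -= -4·row1 → [0,0,-2,1]
  row3 -= 1·row1 → [0,0,-2,-4]
  row3 -= 1·row2 → [0,0,0,-5]

L=[[1,0,0,0],[-2,1,0,0],[-5,-4,1,0],[1,1,1,1]] U=[[4,-5,-5,1],[0,-2,5,-4],[0,0,-2,1],[0,0,0,-5]]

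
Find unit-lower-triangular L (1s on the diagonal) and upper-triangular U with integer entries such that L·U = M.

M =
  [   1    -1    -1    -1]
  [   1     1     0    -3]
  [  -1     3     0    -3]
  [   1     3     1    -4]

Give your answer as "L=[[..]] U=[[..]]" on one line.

L=[[1,0,0,0],[1,1,0,0],[-1,1,1,0],[1,2,0,1]] U=[[1,-1,-1,-1],[0,2,1,-2],[0,0,-2,-2],[0,0,0,1]]

  row1 -= 1·row0 → [0,2,1,-2]
  row2 -= -1·row0 → [0,2,-1,-4]
  row3 -= 1·row0 → [0,4,2,-3]
  row2 -= 1·row1 → [0,0,-2,-2]
  row3 -= 2·row1 → [0,0,0,1]
  row3 -= 0·row2 → [0,0,0,1]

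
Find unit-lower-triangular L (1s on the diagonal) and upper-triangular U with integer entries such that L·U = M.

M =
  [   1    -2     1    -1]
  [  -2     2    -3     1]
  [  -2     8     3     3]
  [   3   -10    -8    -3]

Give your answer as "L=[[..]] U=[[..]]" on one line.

L=[[1,0,0,0],[-2,1,0,0],[-2,-2,1,0],[3,2,-3,1]] U=[[1,-2,1,-1],[0,-2,-1,-1],[0,0,3,-1],[0,0,0,-1]]

  R1 -= -2·R0 → [0,-2,-1,-1]
  R2 -= -2·R0 → [0,4,5,1]
  R3 -= 3·R0 → [0,-4,-11,0]
  R2 -= -2·R1 → [0,0,3,-1]
  R3 -= 2·R1 → [0,0,-9,2]
  R3 -= -3·R2 → [0,0,0,-1]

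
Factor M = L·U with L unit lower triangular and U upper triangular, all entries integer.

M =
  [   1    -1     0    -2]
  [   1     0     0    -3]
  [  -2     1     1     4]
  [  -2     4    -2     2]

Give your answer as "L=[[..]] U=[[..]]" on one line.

  row1 -= 1·row0 → [0,1,0,-1]
  row2 -= -2·row0 → [0,-1,1,0]
  row3 -= -2·row0 → [0,2,-2,-2]
  row2 -= -1·row1 → [0,0,1,-1]
  row3 -= 2·row1 → [0,0,-2,0]
  row3 -= -2·row2 → [0,0,0,-2]

L=[[1,0,0,0],[1,1,0,0],[-2,-1,1,0],[-2,2,-2,1]] U=[[1,-1,0,-2],[0,1,0,-1],[0,0,1,-1],[0,0,0,-2]]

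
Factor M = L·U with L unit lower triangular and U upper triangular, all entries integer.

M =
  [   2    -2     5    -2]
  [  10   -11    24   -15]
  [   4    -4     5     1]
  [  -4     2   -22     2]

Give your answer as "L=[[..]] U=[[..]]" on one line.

L=[[1,0,0,0],[5,1,0,0],[2,0,1,0],[-2,2,2,1]] U=[[2,-2,5,-2],[0,-1,-1,-5],[0,0,-5,5],[0,0,0,-2]]

  row1 -= 5·row0 → [0,-1,-1,-5]
  row2 -= 2·row0 → [0,0,-5,5]
  row3 -= -2·row0 → [0,-2,-12,-2]
  row2 -= 0·row1 → [0,0,-5,5]
  row3 -= 2·row1 → [0,0,-10,8]
  row3 -= 2·row2 → [0,0,0,-2]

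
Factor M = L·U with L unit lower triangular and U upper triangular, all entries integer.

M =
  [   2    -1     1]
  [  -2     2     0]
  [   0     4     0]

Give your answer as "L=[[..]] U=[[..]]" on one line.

  r1 -= -1·r0 → [0,1,1]
  r2 -= 0·r0 → [0,4,0]
  r2 -= 4·r1 → [0,0,-4]

L=[[1,0,0],[-1,1,0],[0,4,1]] U=[[2,-1,1],[0,1,1],[0,0,-4]]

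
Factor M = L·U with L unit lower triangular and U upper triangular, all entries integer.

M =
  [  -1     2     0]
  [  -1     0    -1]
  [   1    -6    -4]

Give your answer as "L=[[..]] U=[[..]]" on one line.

  R1 -= 1·R0 → [0,-2,-1]
  R2 -= -1·R0 → [0,-4,-4]
  R2 -= 2·R1 → [0,0,-2]

L=[[1,0,0],[1,1,0],[-1,2,1]] U=[[-1,2,0],[0,-2,-1],[0,0,-2]]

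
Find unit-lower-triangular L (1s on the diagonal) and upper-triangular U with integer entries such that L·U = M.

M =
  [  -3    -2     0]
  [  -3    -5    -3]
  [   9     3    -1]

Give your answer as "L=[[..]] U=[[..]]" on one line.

L=[[1,0,0],[1,1,0],[-3,1,1]] U=[[-3,-2,0],[0,-3,-3],[0,0,2]]

  row1 -= 1·row0 → [0,-3,-3]
  row2 -= -3·row0 → [0,-3,-1]
  row2 -= 1·row1 → [0,0,2]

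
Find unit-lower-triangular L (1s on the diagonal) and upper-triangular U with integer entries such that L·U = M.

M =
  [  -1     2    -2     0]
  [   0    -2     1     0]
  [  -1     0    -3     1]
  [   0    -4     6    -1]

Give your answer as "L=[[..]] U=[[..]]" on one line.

L=[[1,0,0,0],[0,1,0,0],[1,1,1,0],[0,2,-2,1]] U=[[-1,2,-2,0],[0,-2,1,0],[0,0,-2,1],[0,0,0,1]]

  row1 -= 0·row0 → [0,-2,1,0]
  row2 -= 1·row0 → [0,-2,-1,1]
  row3 -= 0·row0 → [0,-4,6,-1]
  row2 -= 1·row1 → [0,0,-2,1]
  row3 -= 2·row1 → [0,0,4,-1]
  row3 -= -2·row2 → [0,0,0,1]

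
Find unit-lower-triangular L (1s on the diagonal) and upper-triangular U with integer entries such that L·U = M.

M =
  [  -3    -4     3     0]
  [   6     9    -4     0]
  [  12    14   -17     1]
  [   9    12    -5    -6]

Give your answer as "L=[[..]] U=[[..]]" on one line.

L=[[1,0,0,0],[-2,1,0,0],[-4,-2,1,0],[-3,0,-4,1]] U=[[-3,-4,3,0],[0,1,2,0],[0,0,-1,1],[0,0,0,-2]]

  R1 -= -2·R0 → [0,1,2,0]
  R2 -= -4·R0 → [0,-2,-5,1]
  R3 -= -3·R0 → [0,0,4,-6]
  R2 -= -2·R1 → [0,0,-1,1]
  R3 -= 0·R1 → [0,0,4,-6]
  R3 -= -4·R2 → [0,0,0,-2]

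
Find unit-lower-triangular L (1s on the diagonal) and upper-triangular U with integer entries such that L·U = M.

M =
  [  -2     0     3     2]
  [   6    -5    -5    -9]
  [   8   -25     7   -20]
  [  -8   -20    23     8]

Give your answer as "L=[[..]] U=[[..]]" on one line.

L=[[1,0,0,0],[-3,1,0,0],[-4,5,1,0],[4,4,5,1]] U=[[-2,0,3,2],[0,-5,4,-3],[0,0,-1,3],[0,0,0,-3]]

  row1 -= -3·row0 → [0,-5,4,-3]
  row2 -= -4·row0 → [0,-25,19,-12]
  row3 -= 4·row0 → [0,-20,11,0]
  row2 -= 5·row1 → [0,0,-1,3]
  row3 -= 4·row1 → [0,0,-5,12]
  row3 -= 5·row2 → [0,0,0,-3]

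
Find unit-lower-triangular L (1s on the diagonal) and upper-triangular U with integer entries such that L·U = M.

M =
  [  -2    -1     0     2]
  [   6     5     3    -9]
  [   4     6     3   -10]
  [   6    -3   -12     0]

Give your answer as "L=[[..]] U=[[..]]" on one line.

L=[[1,0,0,0],[-3,1,0,0],[-2,2,1,0],[-3,-3,1,1]] U=[[-2,-1,0,2],[0,2,3,-3],[0,0,-3,0],[0,0,0,-3]]

  R1 -= -3·R0 → [0,2,3,-3]
  R2 -= -2·R0 → [0,4,3,-6]
  R3 -= -3·R0 → [0,-6,-12,6]
  R2 -= 2·R1 → [0,0,-3,0]
  R3 -= -3·R1 → [0,0,-3,-3]
  R3 -= 1·R2 → [0,0,0,-3]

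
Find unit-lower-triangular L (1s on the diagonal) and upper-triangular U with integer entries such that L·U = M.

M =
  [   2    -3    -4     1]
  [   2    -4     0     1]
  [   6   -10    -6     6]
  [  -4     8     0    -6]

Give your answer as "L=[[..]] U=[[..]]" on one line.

  R1 -= 1·R0 → [0,-1,4,0]
  R2 -= 3·R0 → [0,-1,6,3]
  R3 -= -2·R0 → [0,2,-8,-4]
  R2 -= 1·R1 → [0,0,2,3]
  R3 -= -2·R1 → [0,0,0,-4]
  R3 -= 0·R2 → [0,0,0,-4]

L=[[1,0,0,0],[1,1,0,0],[3,1,1,0],[-2,-2,0,1]] U=[[2,-3,-4,1],[0,-1,4,0],[0,0,2,3],[0,0,0,-4]]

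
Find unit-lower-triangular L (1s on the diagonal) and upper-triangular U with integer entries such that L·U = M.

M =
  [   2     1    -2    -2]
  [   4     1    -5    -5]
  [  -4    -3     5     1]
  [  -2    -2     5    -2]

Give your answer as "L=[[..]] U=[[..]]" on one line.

L=[[1,0,0,0],[2,1,0,0],[-2,1,1,0],[-1,1,2,1]] U=[[2,1,-2,-2],[0,-1,-1,-1],[0,0,2,-2],[0,0,0,1]]

  row1 -= 2·row0 → [0,-1,-1,-1]
  row2 -= -2·row0 → [0,-1,1,-3]
  row3 -= -1·row0 → [0,-1,3,-4]
  row2 -= 1·row1 → [0,0,2,-2]
  row3 -= 1·row1 → [0,0,4,-3]
  row3 -= 2·row2 → [0,0,0,1]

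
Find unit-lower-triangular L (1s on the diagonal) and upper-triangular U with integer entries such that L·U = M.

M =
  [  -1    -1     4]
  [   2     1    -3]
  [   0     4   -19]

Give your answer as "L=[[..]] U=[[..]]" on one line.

L=[[1,0,0],[-2,1,0],[0,-4,1]] U=[[-1,-1,4],[0,-1,5],[0,0,1]]

  R1 -= -2·R0 → [0,-1,5]
  R2 -= 0·R0 → [0,4,-19]
  R2 -= -4·R1 → [0,0,1]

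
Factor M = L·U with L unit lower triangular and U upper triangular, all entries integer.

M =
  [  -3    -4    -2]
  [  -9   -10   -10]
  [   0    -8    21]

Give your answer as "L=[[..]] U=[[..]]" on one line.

L=[[1,0,0],[3,1,0],[0,-4,1]] U=[[-3,-4,-2],[0,2,-4],[0,0,5]]

  r1 -= 3·r0 → [0,2,-4]
  r2 -= 0·r0 → [0,-8,21]
  r2 -= -4·r1 → [0,0,5]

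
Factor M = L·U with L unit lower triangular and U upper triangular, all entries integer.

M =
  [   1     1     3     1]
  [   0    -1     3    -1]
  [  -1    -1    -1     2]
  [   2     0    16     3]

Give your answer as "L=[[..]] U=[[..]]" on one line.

  row1 -= 0·row0 → [0,-1,3,-1]
  row2 -= -1·row0 → [0,0,2,3]
  row3 -= 2·row0 → [0,-2,10,1]
  row2 -= 0·row1 → [0,0,2,3]
  row3 -= 2·row1 → [0,0,4,3]
  row3 -= 2·row2 → [0,0,0,-3]

L=[[1,0,0,0],[0,1,0,0],[-1,0,1,0],[2,2,2,1]] U=[[1,1,3,1],[0,-1,3,-1],[0,0,2,3],[0,0,0,-3]]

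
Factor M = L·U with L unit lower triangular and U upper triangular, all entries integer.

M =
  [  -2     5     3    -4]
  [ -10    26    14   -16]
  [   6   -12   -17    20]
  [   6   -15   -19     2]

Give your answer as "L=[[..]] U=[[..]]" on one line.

  R1 -= 5·R0 → [0,1,-1,4]
  R2 -= -3·R0 → [0,3,-8,8]
  R3 -= -3·R0 → [0,0,-10,-10]
  R2 -= 3·R1 → [0,0,-5,-4]
  R3 -= 0·R1 → [0,0,-10,-10]
  R3 -= 2·R2 → [0,0,0,-2]

L=[[1,0,0,0],[5,1,0,0],[-3,3,1,0],[-3,0,2,1]] U=[[-2,5,3,-4],[0,1,-1,4],[0,0,-5,-4],[0,0,0,-2]]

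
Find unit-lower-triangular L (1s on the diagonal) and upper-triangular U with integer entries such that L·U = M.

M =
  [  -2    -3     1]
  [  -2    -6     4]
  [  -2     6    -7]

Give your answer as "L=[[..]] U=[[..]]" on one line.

  row1 -= 1·row0 → [0,-3,3]
  row2 -= 1·row0 → [0,9,-8]
  row2 -= -3·row1 → [0,0,1]

L=[[1,0,0],[1,1,0],[1,-3,1]] U=[[-2,-3,1],[0,-3,3],[0,0,1]]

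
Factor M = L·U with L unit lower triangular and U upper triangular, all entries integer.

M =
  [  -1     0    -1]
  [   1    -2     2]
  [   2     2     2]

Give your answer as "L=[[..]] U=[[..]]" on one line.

L=[[1,0,0],[-1,1,0],[-2,-1,1]] U=[[-1,0,-1],[0,-2,1],[0,0,1]]

  row1 -= -1·row0 → [0,-2,1]
  row2 -= -2·row0 → [0,2,0]
  row2 -= -1·row1 → [0,0,1]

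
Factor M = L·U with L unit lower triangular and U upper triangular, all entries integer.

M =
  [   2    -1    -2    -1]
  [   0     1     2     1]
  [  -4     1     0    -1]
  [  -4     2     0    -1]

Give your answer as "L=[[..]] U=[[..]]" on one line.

  row1 -= 0·row0 → [0,1,2,1]
  row2 -= -2·row0 → [0,-1,-4,-3]
  row3 -= -2·row0 → [0,0,-4,-3]
  row2 -= -1·row1 → [0,0,-2,-2]
  row3 -= 0·row1 → [0,0,-4,-3]
  row3 -= 2·row2 → [0,0,0,1]

L=[[1,0,0,0],[0,1,0,0],[-2,-1,1,0],[-2,0,2,1]] U=[[2,-1,-2,-1],[0,1,2,1],[0,0,-2,-2],[0,0,0,1]]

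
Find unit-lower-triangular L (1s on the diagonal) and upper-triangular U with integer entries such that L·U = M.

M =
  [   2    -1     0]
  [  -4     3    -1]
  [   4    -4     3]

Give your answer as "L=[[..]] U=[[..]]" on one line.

  r1 -= -2·r0 → [0,1,-1]
  r2 -= 2·r0 → [0,-2,3]
  r2 -= -2·r1 → [0,0,1]

L=[[1,0,0],[-2,1,0],[2,-2,1]] U=[[2,-1,0],[0,1,-1],[0,0,1]]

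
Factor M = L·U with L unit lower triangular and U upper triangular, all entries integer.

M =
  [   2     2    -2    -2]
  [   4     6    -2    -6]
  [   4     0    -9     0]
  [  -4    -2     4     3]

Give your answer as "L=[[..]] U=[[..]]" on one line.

L=[[1,0,0,0],[2,1,0,0],[2,-2,1,0],[-2,1,2,1]] U=[[2,2,-2,-2],[0,2,2,-2],[0,0,-1,0],[0,0,0,1]]

  R1 -= 2·R0 → [0,2,2,-2]
  R2 -= 2·R0 → [0,-4,-5,4]
  R3 -= -2·R0 → [0,2,0,-1]
  R2 -= -2·R1 → [0,0,-1,0]
  R3 -= 1·R1 → [0,0,-2,1]
  R3 -= 2·R2 → [0,0,0,1]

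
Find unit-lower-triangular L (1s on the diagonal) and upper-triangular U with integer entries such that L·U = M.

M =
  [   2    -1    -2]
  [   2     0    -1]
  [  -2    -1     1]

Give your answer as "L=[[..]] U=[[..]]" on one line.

  r1 -= 1·r0 → [0,1,1]
  r2 -= -1·r0 → [0,-2,-1]
  r2 -= -2·r1 → [0,0,1]

L=[[1,0,0],[1,1,0],[-1,-2,1]] U=[[2,-1,-2],[0,1,1],[0,0,1]]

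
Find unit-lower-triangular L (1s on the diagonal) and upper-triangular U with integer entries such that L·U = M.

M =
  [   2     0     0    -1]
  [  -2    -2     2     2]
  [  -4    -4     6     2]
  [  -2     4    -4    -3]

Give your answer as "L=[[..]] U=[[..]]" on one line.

L=[[1,0,0,0],[-1,1,0,0],[-2,2,1,0],[-1,-2,0,1]] U=[[2,0,0,-1],[0,-2,2,1],[0,0,2,-2],[0,0,0,-2]]

  R1 -= -1·R0 → [0,-2,2,1]
  R2 -= -2·R0 → [0,-4,6,0]
  R3 -= -1·R0 → [0,4,-4,-4]
  R2 -= 2·R1 → [0,0,2,-2]
  R3 -= -2·R1 → [0,0,0,-2]
  R3 -= 0·R2 → [0,0,0,-2]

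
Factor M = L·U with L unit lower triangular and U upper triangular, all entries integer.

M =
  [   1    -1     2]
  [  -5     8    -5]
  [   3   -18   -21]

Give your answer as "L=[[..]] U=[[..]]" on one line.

  R1 -= -5·R0 → [0,3,5]
  R2 -= 3·R0 → [0,-15,-27]
  R2 -= -5·R1 → [0,0,-2]

L=[[1,0,0],[-5,1,0],[3,-5,1]] U=[[1,-1,2],[0,3,5],[0,0,-2]]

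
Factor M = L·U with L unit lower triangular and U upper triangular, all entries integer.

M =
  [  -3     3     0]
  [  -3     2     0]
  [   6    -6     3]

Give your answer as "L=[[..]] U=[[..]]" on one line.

  r1 -= 1·r0 → [0,-1,0]
  r2 -= -2·r0 → [0,0,3]
  r2 -= 0·r1 → [0,0,3]

L=[[1,0,0],[1,1,0],[-2,0,1]] U=[[-3,3,0],[0,-1,0],[0,0,3]]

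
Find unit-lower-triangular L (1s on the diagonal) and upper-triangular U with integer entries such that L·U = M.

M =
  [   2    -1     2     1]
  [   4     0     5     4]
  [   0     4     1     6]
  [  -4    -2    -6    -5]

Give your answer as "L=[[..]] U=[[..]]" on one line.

  R1 -= 2·R0 → [0,2,1,2]
  R2 -= 0·R0 → [0,4,1,6]
  R3 -= -2·R0 → [0,-4,-2,-3]
  R2 -= 2·R1 → [0,0,-1,2]
  R3 -= -2·R1 → [0,0,0,1]
  R3 -= 0·R2 → [0,0,0,1]

L=[[1,0,0,0],[2,1,0,0],[0,2,1,0],[-2,-2,0,1]] U=[[2,-1,2,1],[0,2,1,2],[0,0,-1,2],[0,0,0,1]]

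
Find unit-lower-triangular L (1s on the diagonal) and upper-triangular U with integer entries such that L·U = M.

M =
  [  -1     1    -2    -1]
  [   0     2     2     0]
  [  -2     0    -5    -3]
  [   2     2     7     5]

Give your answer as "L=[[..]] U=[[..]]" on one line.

  row1 -= 0·row0 → [0,2,2,0]
  row2 -= 2·row0 → [0,-2,-1,-1]
  row3 -= -2·row0 → [0,4,3,3]
  row2 -= -1·row1 → [0,0,1,-1]
  row3 -= 2·row1 → [0,0,-1,3]
  row3 -= -1·row2 → [0,0,0,2]

L=[[1,0,0,0],[0,1,0,0],[2,-1,1,0],[-2,2,-1,1]] U=[[-1,1,-2,-1],[0,2,2,0],[0,0,1,-1],[0,0,0,2]]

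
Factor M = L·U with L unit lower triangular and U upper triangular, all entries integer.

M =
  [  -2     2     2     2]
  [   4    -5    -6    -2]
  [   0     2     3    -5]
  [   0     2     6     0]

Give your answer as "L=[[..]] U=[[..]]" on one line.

  R1 -= -2·R0 → [0,-1,-2,2]
  R2 -= 0·R0 → [0,2,3,-5]
  R3 -= 0·R0 → [0,2,6,0]
  R2 -= -2·R1 → [0,0,-1,-1]
  R3 -= -2·R1 → [0,0,2,4]
  R3 -= -2·R2 → [0,0,0,2]

L=[[1,0,0,0],[-2,1,0,0],[0,-2,1,0],[0,-2,-2,1]] U=[[-2,2,2,2],[0,-1,-2,2],[0,0,-1,-1],[0,0,0,2]]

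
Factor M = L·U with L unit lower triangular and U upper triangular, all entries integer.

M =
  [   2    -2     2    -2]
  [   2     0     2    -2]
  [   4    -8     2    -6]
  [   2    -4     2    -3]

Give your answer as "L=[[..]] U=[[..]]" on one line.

  r1 -= 1·r0 → [0,2,0,0]
  r2 -= 2·r0 → [0,-4,-2,-2]
  r3 -= 1·r0 → [0,-2,0,-1]
  r2 -= -2·r1 → [0,0,-2,-2]
  r3 -= -1·r1 → [0,0,0,-1]
  r3 -= 0·r2 → [0,0,0,-1]

L=[[1,0,0,0],[1,1,0,0],[2,-2,1,0],[1,-1,0,1]] U=[[2,-2,2,-2],[0,2,0,0],[0,0,-2,-2],[0,0,0,-1]]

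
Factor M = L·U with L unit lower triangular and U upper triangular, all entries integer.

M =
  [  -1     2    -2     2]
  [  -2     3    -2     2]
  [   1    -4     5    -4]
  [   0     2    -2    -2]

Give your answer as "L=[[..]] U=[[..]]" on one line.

L=[[1,0,0,0],[2,1,0,0],[-1,2,1,0],[0,-2,-2,1]] U=[[-1,2,-2,2],[0,-1,2,-2],[0,0,-1,2],[0,0,0,-2]]

  row1 -= 2·row0 → [0,-1,2,-2]
  row2 -= -1·row0 → [0,-2,3,-2]
  row3 -= 0·row0 → [0,2,-2,-2]
  row2 -= 2·row1 → [0,0,-1,2]
  row3 -= -2·row1 → [0,0,2,-6]
  row3 -= -2·row2 → [0,0,0,-2]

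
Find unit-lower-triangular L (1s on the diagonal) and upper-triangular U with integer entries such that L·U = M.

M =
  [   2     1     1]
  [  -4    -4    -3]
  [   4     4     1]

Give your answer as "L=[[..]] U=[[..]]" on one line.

L=[[1,0,0],[-2,1,0],[2,-1,1]] U=[[2,1,1],[0,-2,-1],[0,0,-2]]

  R1 -= -2·R0 → [0,-2,-1]
  R2 -= 2·R0 → [0,2,-1]
  R2 -= -1·R1 → [0,0,-2]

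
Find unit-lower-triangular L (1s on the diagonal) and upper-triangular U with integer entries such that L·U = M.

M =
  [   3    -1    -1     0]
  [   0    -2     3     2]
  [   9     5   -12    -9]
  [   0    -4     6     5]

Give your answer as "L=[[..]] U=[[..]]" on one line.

  row1 -= 0·row0 → [0,-2,3,2]
  row2 -= 3·row0 → [0,8,-9,-9]
  row3 -= 0·row0 → [0,-4,6,5]
  row2 -= -4·row1 → [0,0,3,-1]
  row3 -= 2·row1 → [0,0,0,1]
  row3 -= 0·row2 → [0,0,0,1]

L=[[1,0,0,0],[0,1,0,0],[3,-4,1,0],[0,2,0,1]] U=[[3,-1,-1,0],[0,-2,3,2],[0,0,3,-1],[0,0,0,1]]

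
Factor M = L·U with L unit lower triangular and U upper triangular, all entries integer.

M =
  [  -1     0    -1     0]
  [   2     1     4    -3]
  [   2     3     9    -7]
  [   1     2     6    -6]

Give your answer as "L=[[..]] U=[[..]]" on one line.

  r1 -= -2·r0 → [0,1,2,-3]
  r2 -= -2·r0 → [0,3,7,-7]
  r3 -= -1·r0 → [0,2,5,-6]
  r2 -= 3·r1 → [0,0,1,2]
  r3 -= 2·r1 → [0,0,1,0]
  r3 -= 1·r2 → [0,0,0,-2]

L=[[1,0,0,0],[-2,1,0,0],[-2,3,1,0],[-1,2,1,1]] U=[[-1,0,-1,0],[0,1,2,-3],[0,0,1,2],[0,0,0,-2]]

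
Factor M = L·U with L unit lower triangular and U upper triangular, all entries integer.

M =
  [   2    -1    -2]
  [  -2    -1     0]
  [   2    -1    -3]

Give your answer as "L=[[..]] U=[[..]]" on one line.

L=[[1,0,0],[-1,1,0],[1,0,1]] U=[[2,-1,-2],[0,-2,-2],[0,0,-1]]

  row1 -= -1·row0 → [0,-2,-2]
  row2 -= 1·row0 → [0,0,-1]
  row2 -= 0·row1 → [0,0,-1]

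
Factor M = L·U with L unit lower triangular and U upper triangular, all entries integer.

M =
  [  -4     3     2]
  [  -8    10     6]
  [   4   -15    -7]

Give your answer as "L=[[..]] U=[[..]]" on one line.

  r1 -= 2·r0 → [0,4,2]
  r2 -= -1·r0 → [0,-12,-5]
  r2 -= -3·r1 → [0,0,1]

L=[[1,0,0],[2,1,0],[-1,-3,1]] U=[[-4,3,2],[0,4,2],[0,0,1]]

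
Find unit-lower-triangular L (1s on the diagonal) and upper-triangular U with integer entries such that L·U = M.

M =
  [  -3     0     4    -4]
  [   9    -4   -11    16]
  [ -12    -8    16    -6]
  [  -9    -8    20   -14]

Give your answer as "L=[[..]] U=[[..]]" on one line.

  r1 -= -3·r0 → [0,-4,1,4]
  r2 -= 4·r0 → [0,-8,0,10]
  r3 -= 3·r0 → [0,-8,8,-2]
  r2 -= 2·r1 → [0,0,-2,2]
  r3 -= 2·r1 → [0,0,6,-10]
  r3 -= -3·r2 → [0,0,0,-4]

L=[[1,0,0,0],[-3,1,0,0],[4,2,1,0],[3,2,-3,1]] U=[[-3,0,4,-4],[0,-4,1,4],[0,0,-2,2],[0,0,0,-4]]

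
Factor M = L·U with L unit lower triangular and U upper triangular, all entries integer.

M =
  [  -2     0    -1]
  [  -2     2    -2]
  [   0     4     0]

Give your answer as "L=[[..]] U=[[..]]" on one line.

L=[[1,0,0],[1,1,0],[0,2,1]] U=[[-2,0,-1],[0,2,-1],[0,0,2]]

  r1 -= 1·r0 → [0,2,-1]
  r2 -= 0·r0 → [0,4,0]
  r2 -= 2·r1 → [0,0,2]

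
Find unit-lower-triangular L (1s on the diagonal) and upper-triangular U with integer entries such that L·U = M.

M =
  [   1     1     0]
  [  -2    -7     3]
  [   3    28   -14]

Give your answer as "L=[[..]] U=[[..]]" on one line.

L=[[1,0,0],[-2,1,0],[3,-5,1]] U=[[1,1,0],[0,-5,3],[0,0,1]]

  R1 -= -2·R0 → [0,-5,3]
  R2 -= 3·R0 → [0,25,-14]
  R2 -= -5·R1 → [0,0,1]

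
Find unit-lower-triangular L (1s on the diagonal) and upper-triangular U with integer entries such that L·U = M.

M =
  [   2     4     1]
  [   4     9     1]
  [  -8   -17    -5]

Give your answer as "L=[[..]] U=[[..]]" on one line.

L=[[1,0,0],[2,1,0],[-4,-1,1]] U=[[2,4,1],[0,1,-1],[0,0,-2]]

  row1 -= 2·row0 → [0,1,-1]
  row2 -= -4·row0 → [0,-1,-1]
  row2 -= -1·row1 → [0,0,-2]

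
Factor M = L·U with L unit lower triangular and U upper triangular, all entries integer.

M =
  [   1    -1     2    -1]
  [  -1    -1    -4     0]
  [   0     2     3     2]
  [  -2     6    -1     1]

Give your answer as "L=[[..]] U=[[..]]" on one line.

L=[[1,0,0,0],[-1,1,0,0],[0,-1,1,0],[-2,-2,-1,1]] U=[[1,-1,2,-1],[0,-2,-2,-1],[0,0,1,1],[0,0,0,-2]]

  row1 -= -1·row0 → [0,-2,-2,-1]
  row2 -= 0·row0 → [0,2,3,2]
  row3 -= -2·row0 → [0,4,3,-1]
  row2 -= -1·row1 → [0,0,1,1]
  row3 -= -2·row1 → [0,0,-1,-3]
  row3 -= -1·row2 → [0,0,0,-2]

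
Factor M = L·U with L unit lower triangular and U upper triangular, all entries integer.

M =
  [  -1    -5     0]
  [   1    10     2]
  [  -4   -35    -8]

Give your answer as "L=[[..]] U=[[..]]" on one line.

L=[[1,0,0],[-1,1,0],[4,-3,1]] U=[[-1,-5,0],[0,5,2],[0,0,-2]]

  R1 -= -1·R0 → [0,5,2]
  R2 -= 4·R0 → [0,-15,-8]
  R2 -= -3·R1 → [0,0,-2]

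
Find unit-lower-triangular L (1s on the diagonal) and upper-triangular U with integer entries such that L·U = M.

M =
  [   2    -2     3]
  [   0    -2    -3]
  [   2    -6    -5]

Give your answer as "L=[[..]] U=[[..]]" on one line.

  R1 -= 0·R0 → [0,-2,-3]
  R2 -= 1·R0 → [0,-4,-8]
  R2 -= 2·R1 → [0,0,-2]

L=[[1,0,0],[0,1,0],[1,2,1]] U=[[2,-2,3],[0,-2,-3],[0,0,-2]]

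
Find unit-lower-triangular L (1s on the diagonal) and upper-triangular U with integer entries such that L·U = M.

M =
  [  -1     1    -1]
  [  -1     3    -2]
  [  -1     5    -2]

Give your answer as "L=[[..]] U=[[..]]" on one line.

L=[[1,0,0],[1,1,0],[1,2,1]] U=[[-1,1,-1],[0,2,-1],[0,0,1]]

  R1 -= 1·R0 → [0,2,-1]
  R2 -= 1·R0 → [0,4,-1]
  R2 -= 2·R1 → [0,0,1]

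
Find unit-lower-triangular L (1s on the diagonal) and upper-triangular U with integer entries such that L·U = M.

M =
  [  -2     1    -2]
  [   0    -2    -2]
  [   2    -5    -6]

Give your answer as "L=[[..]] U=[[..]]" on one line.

L=[[1,0,0],[0,1,0],[-1,2,1]] U=[[-2,1,-2],[0,-2,-2],[0,0,-4]]

  row1 -= 0·row0 → [0,-2,-2]
  row2 -= -1·row0 → [0,-4,-8]
  row2 -= 2·row1 → [0,0,-4]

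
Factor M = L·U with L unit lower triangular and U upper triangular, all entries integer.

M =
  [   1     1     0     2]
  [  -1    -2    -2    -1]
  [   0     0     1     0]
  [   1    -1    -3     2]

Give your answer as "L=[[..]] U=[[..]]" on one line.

  r1 -= -1·r0 → [0,-1,-2,1]
  r2 -= 0·r0 → [0,0,1,0]
  r3 -= 1·r0 → [0,-2,-3,0]
  r2 -= 0·r1 → [0,0,1,0]
  r3 -= 2·r1 → [0,0,1,-2]
  r3 -= 1·r2 → [0,0,0,-2]

L=[[1,0,0,0],[-1,1,0,0],[0,0,1,0],[1,2,1,1]] U=[[1,1,0,2],[0,-1,-2,1],[0,0,1,0],[0,0,0,-2]]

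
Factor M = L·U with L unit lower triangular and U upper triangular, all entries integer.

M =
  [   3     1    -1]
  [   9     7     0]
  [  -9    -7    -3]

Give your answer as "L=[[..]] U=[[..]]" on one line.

  R1 -= 3·R0 → [0,4,3]
  R2 -= -3·R0 → [0,-4,-6]
  R2 -= -1·R1 → [0,0,-3]

L=[[1,0,0],[3,1,0],[-3,-1,1]] U=[[3,1,-1],[0,4,3],[0,0,-3]]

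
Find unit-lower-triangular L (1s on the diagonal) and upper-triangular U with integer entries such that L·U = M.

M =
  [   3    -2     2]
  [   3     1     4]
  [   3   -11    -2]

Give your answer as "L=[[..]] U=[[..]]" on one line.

L=[[1,0,0],[1,1,0],[1,-3,1]] U=[[3,-2,2],[0,3,2],[0,0,2]]

  R1 -= 1·R0 → [0,3,2]
  R2 -= 1·R0 → [0,-9,-4]
  R2 -= -3·R1 → [0,0,2]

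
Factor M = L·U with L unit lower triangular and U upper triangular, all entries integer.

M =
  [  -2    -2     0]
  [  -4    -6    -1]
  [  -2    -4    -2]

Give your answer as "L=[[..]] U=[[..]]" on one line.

L=[[1,0,0],[2,1,0],[1,1,1]] U=[[-2,-2,0],[0,-2,-1],[0,0,-1]]

  r1 -= 2·r0 → [0,-2,-1]
  r2 -= 1·r0 → [0,-2,-2]
  r2 -= 1·r1 → [0,0,-1]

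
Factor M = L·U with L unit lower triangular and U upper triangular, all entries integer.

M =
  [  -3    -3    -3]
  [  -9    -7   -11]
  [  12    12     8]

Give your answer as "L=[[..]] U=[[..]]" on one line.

L=[[1,0,0],[3,1,0],[-4,0,1]] U=[[-3,-3,-3],[0,2,-2],[0,0,-4]]

  r1 -= 3·r0 → [0,2,-2]
  r2 -= -4·r0 → [0,0,-4]
  r2 -= 0·r1 → [0,0,-4]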